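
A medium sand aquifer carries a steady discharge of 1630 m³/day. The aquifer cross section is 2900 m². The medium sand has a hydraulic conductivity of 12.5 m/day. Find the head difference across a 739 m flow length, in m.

33.2

From Q = K·A·i, i = Q / (K·A) = 1630 / (12.50 × 2900) = 0.04497.
Head loss Δh = i · L = 0.04497 × 739 = 33.23 m.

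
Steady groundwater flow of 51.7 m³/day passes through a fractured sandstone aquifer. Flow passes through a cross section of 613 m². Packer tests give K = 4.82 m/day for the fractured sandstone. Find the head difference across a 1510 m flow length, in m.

From Q = K·A·i, i = Q / (K·A) = 51.7 / (4.820 × 613.0) = 0.01750.
Head loss Δh = i · L = 0.01750 × 1510 = 26.42 m.

26.4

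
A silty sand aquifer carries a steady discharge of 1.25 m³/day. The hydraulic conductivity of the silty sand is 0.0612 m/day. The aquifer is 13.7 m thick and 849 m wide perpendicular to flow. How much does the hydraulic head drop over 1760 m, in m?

3.09

Cross-sectional area A = 849 × 13.7 = 11631 m².
From Q = K·A·i, i = Q / (K·A) = 1.25 / (0.06120 × 11631) = 0.001756.
Head loss Δh = i · L = 0.001756 × 1760 = 3.091 m.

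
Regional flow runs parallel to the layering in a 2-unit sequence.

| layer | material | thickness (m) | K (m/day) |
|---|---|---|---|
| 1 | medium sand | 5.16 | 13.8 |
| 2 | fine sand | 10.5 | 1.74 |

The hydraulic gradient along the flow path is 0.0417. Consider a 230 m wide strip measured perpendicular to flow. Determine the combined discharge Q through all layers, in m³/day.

Flow is parallel to layering, so each bed carries its own Darcy discharge and the transmissivities add.
Σ(K_i·b_i) = 13.8×5.16 + 1.74×10.5 = 89.48 m²/day.
Hydraulic gradient i = 0.0417.
Q = Σ(K_i·b_i) · W · i = 89.48 × 230 × 0.04170 = 858.2 m³/day.

858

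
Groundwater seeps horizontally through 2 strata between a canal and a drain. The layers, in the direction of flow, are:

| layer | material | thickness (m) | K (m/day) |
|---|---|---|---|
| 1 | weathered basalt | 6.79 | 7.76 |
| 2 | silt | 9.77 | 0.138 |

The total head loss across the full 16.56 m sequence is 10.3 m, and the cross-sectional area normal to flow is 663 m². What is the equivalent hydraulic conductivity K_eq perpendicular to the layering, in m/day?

Flow is perpendicular to layering, so the layers act in series and the equivalent K is the thickness-weighted harmonic mean.
Total thickness L = 6.79 + 9.77 = 16.56 m.
Σ(b_i/K_i) = 6.79/7.76 + 9.77/0.138 = 71.67 d.
K_eq = L / Σ(b_i/K_i) = 16.56 / 71.67 = 0.2311 m/day.

0.231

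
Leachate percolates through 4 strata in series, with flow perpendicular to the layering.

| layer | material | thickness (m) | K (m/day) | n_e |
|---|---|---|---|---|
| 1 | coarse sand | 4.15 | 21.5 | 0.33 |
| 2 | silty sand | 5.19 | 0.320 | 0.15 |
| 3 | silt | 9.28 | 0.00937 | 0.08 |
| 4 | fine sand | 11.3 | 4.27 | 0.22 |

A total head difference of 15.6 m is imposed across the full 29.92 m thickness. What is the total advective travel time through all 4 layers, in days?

With flow normal to the layers, continuity requires the same specific discharge q through every layer.
Σ(b_i/K_i) = 4.15/21.5 + 5.19/0.320 + 9.28/0.00937 + 11.3/4.27 = 1009 d.
q = Δh / Σ(b_i/K_i) = 15.6 / 1009 = 0.01545 m/day.
In each layer the seepage velocity is v_i = q/n_i, so the layer transit time is t_i = b_i·n_i / q:
  layer 1 (coarse sand): t_1 = 4.15 × 0.33 / 0.01545 = 88.62 d
  layer 2 (silty sand): t_2 = 5.19 × 0.15 / 0.01545 = 50.38 d
  layer 3 (silt): t_3 = 9.28 × 0.08 / 0.01545 = 48.04 d
  layer 4 (fine sand): t_4 = 11.3 × 0.22 / 0.01545 = 160.9 d
Total t = Σ t_i = 347.9 days.

348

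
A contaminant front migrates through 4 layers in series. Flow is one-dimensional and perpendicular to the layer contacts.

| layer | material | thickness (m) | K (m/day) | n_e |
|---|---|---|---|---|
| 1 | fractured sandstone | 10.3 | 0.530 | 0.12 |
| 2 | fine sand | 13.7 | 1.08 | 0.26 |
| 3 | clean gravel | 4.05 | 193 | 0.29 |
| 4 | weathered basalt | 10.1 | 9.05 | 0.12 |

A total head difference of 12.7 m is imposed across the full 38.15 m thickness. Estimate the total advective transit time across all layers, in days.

With flow normal to the layers, continuity requires the same specific discharge q through every layer.
Σ(b_i/K_i) = 10.3/0.530 + 13.7/1.08 + 4.05/193 + 10.1/9.05 = 33.26 d.
q = Δh / Σ(b_i/K_i) = 12.7 / 33.26 = 0.3819 m/day.
In each layer the seepage velocity is v_i = q/n_i, so the layer transit time is t_i = b_i·n_i / q:
  layer 1 (fractured sandstone): t_1 = 10.3 × 0.12 / 0.3819 = 3.237 d
  layer 2 (fine sand): t_2 = 13.7 × 0.26 / 0.3819 = 9.327 d
  layer 3 (clean gravel): t_3 = 4.05 × 0.29 / 0.3819 = 3.076 d
  layer 4 (weathered basalt): t_4 = 10.1 × 0.12 / 0.3819 = 3.174 d
Total t = Σ t_i = 18.81 days.

18.8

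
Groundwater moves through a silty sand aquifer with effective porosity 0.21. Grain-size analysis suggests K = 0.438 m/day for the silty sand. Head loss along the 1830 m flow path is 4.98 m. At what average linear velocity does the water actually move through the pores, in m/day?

Hydraulic gradient i = Δh / L = 4.98 / 1830 = 0.002721.
Darcy flux q = K · i = 0.4380 × 0.002721 = 0.001192 m/day.
Seepage velocity v = q / n_e = 0.001192 / 0.21 = 0.005676 m/day.

0.00568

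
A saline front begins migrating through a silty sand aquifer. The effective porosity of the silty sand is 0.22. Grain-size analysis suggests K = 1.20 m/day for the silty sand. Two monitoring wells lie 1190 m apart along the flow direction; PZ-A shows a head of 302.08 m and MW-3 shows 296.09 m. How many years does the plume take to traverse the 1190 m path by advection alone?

119

Hydraulic gradient i = (302.08 − 296.09) / 1190 = 5.99 / 1190 = 0.005034.
Darcy flux q = K · i = 1.200 × 0.005034 = 0.006040 m/day.
Seepage velocity v = q / n_e = 0.006040 / 0.22 = 0.02746 m/day.
Travel time t = L / v = 1190 / 0.02746 = 43342 days = 118.7 years.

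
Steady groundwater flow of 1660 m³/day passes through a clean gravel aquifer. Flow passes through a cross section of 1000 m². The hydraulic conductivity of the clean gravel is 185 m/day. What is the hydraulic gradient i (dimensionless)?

0.00897

From Q = K·A·i, i = Q / (K·A) = 1660 / (185.0 × 1000) = 0.008973.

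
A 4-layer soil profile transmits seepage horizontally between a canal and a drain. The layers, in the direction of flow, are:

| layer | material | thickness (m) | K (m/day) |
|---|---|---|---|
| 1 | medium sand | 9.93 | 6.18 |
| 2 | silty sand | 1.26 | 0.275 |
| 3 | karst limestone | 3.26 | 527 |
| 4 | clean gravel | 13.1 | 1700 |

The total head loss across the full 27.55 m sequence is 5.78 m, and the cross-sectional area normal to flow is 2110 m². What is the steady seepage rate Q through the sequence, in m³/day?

1970

Flow is perpendicular to layering, so the layers act in series and the equivalent K is the thickness-weighted harmonic mean.
Total thickness L = 9.93 + 1.26 + 3.26 + 13.1 = 27.55 m.
Σ(b_i/K_i) = 9.93/6.18 + 1.26/0.275 + 3.26/527 + 13.1/1700 = 6.203 d.
K_eq = L / Σ(b_i/K_i) = 27.55 / 6.203 = 4.442 m/day.
Q = K_eq · A · (Δh/L) = 4.442 × 2110 × (5.78/27.55) = 1966 m³/day.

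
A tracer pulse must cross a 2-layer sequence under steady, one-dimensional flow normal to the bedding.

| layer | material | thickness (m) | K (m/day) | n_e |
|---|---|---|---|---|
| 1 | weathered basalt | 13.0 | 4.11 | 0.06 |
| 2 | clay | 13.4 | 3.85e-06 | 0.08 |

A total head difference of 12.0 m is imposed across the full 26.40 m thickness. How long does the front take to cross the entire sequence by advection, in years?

1470

With flow normal to the layers, continuity requires the same specific discharge q through every layer.
Σ(b_i/K_i) = 13.0/4.11 + 13.4/3.85e-06 = 3.481e+06 d.
q = Δh / Σ(b_i/K_i) = 12.0 / 3.481e+06 = 3.448e-06 m/day.
In each layer the seepage velocity is v_i = q/n_i, so the layer transit time is t_i = b_i·n_i / q:
  layer 1 (weathered basalt): t_1 = 13.0 × 0.06 / 3.448e-06 = 2.262e+05 d
  layer 2 (clay): t_2 = 13.4 × 0.08 / 3.448e-06 = 3.109e+05 d
Total t = Σ t_i = 5.372e+05 days = 1471 years.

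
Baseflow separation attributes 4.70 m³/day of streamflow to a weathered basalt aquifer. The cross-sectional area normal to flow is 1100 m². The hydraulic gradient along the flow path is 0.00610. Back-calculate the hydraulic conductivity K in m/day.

Hydraulic gradient i = 0.00610.
From Q = K·A·i, K = Q / (A·i) = 4.70 / (1100 × 0.006100) = 0.7004 m/day.

0.700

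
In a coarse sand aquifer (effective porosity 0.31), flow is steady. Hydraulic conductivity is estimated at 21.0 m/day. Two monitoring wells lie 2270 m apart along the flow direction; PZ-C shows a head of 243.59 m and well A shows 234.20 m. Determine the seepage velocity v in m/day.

Hydraulic gradient i = (243.59 − 234.20) / 2270 = 9.39 / 2270 = 0.004137.
Darcy flux q = K · i = 21.00 × 0.004137 = 0.08687 m/day.
Seepage velocity v = q / n_e = 0.08687 / 0.31 = 0.2802 m/day.

0.280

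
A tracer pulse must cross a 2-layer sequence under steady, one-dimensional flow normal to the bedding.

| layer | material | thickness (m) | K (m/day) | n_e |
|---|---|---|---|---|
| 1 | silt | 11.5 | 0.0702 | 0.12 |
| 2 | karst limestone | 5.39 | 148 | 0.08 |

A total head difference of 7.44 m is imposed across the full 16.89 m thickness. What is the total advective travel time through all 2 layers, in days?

39.9

With flow normal to the layers, continuity requires the same specific discharge q through every layer.
Σ(b_i/K_i) = 11.5/0.0702 + 5.39/148 = 163.9 d.
q = Δh / Σ(b_i/K_i) = 7.44 / 163.9 = 0.04541 m/day.
In each layer the seepage velocity is v_i = q/n_i, so the layer transit time is t_i = b_i·n_i / q:
  layer 1 (silt): t_1 = 11.5 × 0.12 / 0.04541 = 30.39 d
  layer 2 (karst limestone): t_2 = 5.39 × 0.08 / 0.04541 = 9.496 d
Total t = Σ t_i = 39.89 days.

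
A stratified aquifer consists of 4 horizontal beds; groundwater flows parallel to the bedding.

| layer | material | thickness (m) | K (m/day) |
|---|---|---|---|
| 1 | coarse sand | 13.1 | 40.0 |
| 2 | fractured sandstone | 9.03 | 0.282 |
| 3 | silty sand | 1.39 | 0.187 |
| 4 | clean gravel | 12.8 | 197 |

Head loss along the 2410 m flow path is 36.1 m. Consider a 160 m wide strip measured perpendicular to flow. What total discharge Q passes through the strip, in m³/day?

Flow is parallel to layering, so each bed carries its own Darcy discharge and the transmissivities add.
Σ(K_i·b_i) = 40.0×13.1 + 0.282×9.03 + 0.187×1.39 + 197×12.8 = 3048 m²/day.
Hydraulic gradient i = Δh / L = 36.1 / 2410 = 0.01498.
Q = Σ(K_i·b_i) · W · i = 3048 × 160 × 0.01498 = 7306 m³/day.

7310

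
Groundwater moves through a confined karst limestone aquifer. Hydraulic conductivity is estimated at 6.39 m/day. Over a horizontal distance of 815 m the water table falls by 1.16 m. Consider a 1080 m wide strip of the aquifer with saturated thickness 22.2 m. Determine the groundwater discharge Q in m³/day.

218

Cross-sectional area A = 1080 × 22.2 = 23976 m².
Hydraulic gradient i = Δh / L = 1.16 / 815 = 0.001423.
Darcy's law: Q = K · A · i = 6.390 × 23976 × 0.001423 = 218.1 m³/day.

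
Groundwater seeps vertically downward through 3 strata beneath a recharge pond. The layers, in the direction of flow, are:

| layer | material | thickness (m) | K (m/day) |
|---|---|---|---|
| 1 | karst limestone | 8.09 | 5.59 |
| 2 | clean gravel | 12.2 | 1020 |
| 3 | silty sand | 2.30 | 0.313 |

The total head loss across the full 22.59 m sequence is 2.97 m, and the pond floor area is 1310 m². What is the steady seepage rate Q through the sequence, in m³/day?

Flow is perpendicular to layering, so the layers act in series and the equivalent K is the thickness-weighted harmonic mean.
Total thickness L = 8.09 + 12.2 + 2.30 = 22.59 m.
Σ(b_i/K_i) = 8.09/5.59 + 12.2/1020 + 2.30/0.313 = 8.807 d.
K_eq = L / Σ(b_i/K_i) = 22.59 / 8.807 = 2.565 m/day.
Q = K_eq · A · (Δh/L) = 2.565 × 1310 × (2.97/22.59) = 441.8 m³/day.

442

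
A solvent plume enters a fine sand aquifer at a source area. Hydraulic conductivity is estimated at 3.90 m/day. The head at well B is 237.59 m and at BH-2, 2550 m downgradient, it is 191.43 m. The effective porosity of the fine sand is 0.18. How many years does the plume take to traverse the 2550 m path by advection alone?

Hydraulic gradient i = (237.59 − 191.43) / 2550 = 46.16 / 2550 = 0.01810.
Darcy flux q = K · i = 3.900 × 0.01810 = 0.07060 m/day.
Seepage velocity v = q / n_e = 0.07060 / 0.18 = 0.3922 m/day.
Travel time t = L / v = 2550 / 0.3922 = 6502 days = 17.80 years.

17.8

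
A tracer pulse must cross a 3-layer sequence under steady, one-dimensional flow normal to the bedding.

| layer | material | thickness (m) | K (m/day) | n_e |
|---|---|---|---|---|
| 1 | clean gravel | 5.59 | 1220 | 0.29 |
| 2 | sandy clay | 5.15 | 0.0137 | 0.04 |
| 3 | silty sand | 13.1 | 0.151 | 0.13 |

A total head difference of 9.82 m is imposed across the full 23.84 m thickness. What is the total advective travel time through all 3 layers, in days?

166

With flow normal to the layers, continuity requires the same specific discharge q through every layer.
Σ(b_i/K_i) = 5.59/1220 + 5.15/0.0137 + 13.1/0.151 = 462.7 d.
q = Δh / Σ(b_i/K_i) = 9.82 / 462.7 = 0.02122 m/day.
In each layer the seepage velocity is v_i = q/n_i, so the layer transit time is t_i = b_i·n_i / q:
  layer 1 (clean gravel): t_1 = 5.59 × 0.29 / 0.02122 = 76.38 d
  layer 2 (sandy clay): t_2 = 5.15 × 0.04 / 0.02122 = 9.706 d
  layer 3 (silty sand): t_3 = 13.1 × 0.13 / 0.02122 = 80.24 d
Total t = Σ t_i = 166.3 days.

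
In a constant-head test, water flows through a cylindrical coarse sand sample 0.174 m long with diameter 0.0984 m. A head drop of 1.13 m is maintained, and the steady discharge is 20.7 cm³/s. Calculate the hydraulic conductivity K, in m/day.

36.2

Cross-sectional area A = π·(d/2)² = π × (0.0984/2)² = 0.007605 m².
Convert discharge: 20.7 cm³/s = 2.070e-05 m³/s.
Darcy's law rearranged: K = Q·L / (A·Δh) = 2.070e-05 × 0.174 / (0.007605 × 1.13) = 0.0004191 m/s = 36.21 m/day.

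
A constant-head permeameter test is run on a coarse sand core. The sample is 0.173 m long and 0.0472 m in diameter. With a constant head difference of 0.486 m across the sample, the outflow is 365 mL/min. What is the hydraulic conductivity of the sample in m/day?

Cross-sectional area A = π·(d/2)² = π × (0.0472/2)² = 0.001750 m².
Convert discharge: 365 mL/min = 6.083e-06 m³/s.
Darcy's law rearranged: K = Q·L / (A·Δh) = 6.083e-06 × 0.173 / (0.001750 × 0.486) = 0.001238 m/s = 106.9 m/day.

107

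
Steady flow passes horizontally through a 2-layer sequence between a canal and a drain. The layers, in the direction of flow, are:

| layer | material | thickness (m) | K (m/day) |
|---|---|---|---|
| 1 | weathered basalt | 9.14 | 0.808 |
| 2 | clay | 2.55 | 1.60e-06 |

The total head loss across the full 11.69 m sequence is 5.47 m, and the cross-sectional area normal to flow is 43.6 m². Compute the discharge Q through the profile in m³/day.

Flow is perpendicular to layering, so the layers act in series and the equivalent K is the thickness-weighted harmonic mean.
Total thickness L = 9.14 + 2.55 = 11.69 m.
Σ(b_i/K_i) = 9.14/0.808 + 2.55/1.60e-06 = 1.594e+06 d.
K_eq = L / Σ(b_i/K_i) = 11.69 / 1.594e+06 = 7.335e-06 m/day.
Q = K_eq · A · (Δh/L) = 7.335e-06 × 43.6 × (5.47/11.69) = 0.0001496 m³/day.

0.000150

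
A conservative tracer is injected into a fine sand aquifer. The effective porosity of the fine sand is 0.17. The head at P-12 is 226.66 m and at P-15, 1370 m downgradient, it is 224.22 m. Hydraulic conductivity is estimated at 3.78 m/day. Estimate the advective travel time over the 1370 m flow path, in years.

94.7

Hydraulic gradient i = (226.66 − 224.22) / 1370 = 2.44 / 1370 = 0.001781.
Darcy flux q = K · i = 3.780 × 0.001781 = 0.006732 m/day.
Seepage velocity v = q / n_e = 0.006732 / 0.17 = 0.03960 m/day.
Travel time t = L / v = 1370 / 0.03960 = 34595 days = 94.71 years.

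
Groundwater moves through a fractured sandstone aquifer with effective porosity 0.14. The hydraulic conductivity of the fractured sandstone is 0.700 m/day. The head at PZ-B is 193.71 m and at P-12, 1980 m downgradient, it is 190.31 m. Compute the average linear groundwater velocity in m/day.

Hydraulic gradient i = (193.71 − 190.31) / 1980 = 3.4 / 1980 = 0.001717.
Darcy flux q = K · i = 0.7000 × 0.001717 = 0.001202 m/day.
Seepage velocity v = q / n_e = 0.001202 / 0.14 = 0.008586 m/day.

0.00859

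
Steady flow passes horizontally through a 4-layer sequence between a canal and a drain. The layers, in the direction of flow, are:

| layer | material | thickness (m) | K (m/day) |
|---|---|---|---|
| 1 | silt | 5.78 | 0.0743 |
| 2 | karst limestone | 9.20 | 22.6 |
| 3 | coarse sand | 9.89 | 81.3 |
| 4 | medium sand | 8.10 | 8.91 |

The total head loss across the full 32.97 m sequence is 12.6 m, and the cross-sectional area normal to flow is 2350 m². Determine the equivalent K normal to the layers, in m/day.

0.416

Flow is perpendicular to layering, so the layers act in series and the equivalent K is the thickness-weighted harmonic mean.
Total thickness L = 5.78 + 9.20 + 9.89 + 8.10 = 32.97 m.
Σ(b_i/K_i) = 5.78/0.0743 + 9.20/22.6 + 9.89/81.3 + 8.10/8.91 = 79.23 d.
K_eq = L / Σ(b_i/K_i) = 32.97 / 79.23 = 0.4161 m/day.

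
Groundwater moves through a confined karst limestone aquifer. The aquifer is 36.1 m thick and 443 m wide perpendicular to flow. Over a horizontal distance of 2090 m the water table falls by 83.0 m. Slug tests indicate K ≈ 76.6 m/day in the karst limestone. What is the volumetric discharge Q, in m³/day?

Cross-sectional area A = 443 × 36.1 = 15992 m².
Hydraulic gradient i = Δh / L = 83.0 / 2090 = 0.03971.
Darcy's law: Q = K · A · i = 76.60 × 15992 × 0.03971 = 48649 m³/day.

48600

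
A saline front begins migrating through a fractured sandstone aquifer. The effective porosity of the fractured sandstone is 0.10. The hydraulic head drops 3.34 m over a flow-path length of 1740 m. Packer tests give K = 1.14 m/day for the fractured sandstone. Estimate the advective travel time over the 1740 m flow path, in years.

Hydraulic gradient i = Δh / L = 3.34 / 1740 = 0.001920.
Darcy flux q = K · i = 1.140 × 0.001920 = 0.002188 m/day.
Seepage velocity v = q / n_e = 0.002188 / 0.10 = 0.02188 m/day.
Travel time t = L / v = 1740 / 0.02188 = 79515 days = 217.7 years.

218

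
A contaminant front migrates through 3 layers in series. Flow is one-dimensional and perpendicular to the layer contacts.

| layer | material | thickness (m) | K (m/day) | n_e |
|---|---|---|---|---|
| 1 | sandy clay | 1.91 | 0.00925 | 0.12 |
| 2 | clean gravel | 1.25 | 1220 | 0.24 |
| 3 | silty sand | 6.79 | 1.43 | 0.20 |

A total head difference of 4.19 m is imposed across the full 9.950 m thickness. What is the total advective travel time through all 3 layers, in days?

With flow normal to the layers, continuity requires the same specific discharge q through every layer.
Σ(b_i/K_i) = 1.91/0.00925 + 1.25/1220 + 6.79/1.43 = 211.2 d.
q = Δh / Σ(b_i/K_i) = 4.19 / 211.2 = 0.01984 m/day.
In each layer the seepage velocity is v_i = q/n_i, so the layer transit time is t_i = b_i·n_i / q:
  layer 1 (sandy clay): t_1 = 1.91 × 0.12 / 0.01984 = 11.55 d
  layer 2 (clean gravel): t_2 = 1.25 × 0.24 / 0.01984 = 15.12 d
  layer 3 (silty sand): t_3 = 6.79 × 0.20 / 0.01984 = 68.46 d
Total t = Σ t_i = 95.14 days.

95.1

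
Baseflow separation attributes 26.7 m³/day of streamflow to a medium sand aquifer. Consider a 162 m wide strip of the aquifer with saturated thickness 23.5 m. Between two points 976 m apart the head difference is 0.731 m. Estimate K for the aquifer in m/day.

Cross-sectional area A = 162 × 23.5 = 3807 m².
Hydraulic gradient i = Δh / L = 0.731 / 976 = 0.0007490.
From Q = K·A·i, K = Q / (A·i) = 26.7 / (3807 × 0.0007490) = 9.364 m/day.

9.36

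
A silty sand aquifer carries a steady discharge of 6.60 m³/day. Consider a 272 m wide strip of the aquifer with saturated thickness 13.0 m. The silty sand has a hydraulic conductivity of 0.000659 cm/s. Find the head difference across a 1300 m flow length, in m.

4.26

Convert K: 0.000659 cm/s × 864 = 0.5694 m/day.
Cross-sectional area A = 272 × 13.0 = 3536 m².
From Q = K·A·i, i = Q / (K·A) = 6.60 / (0.5694 × 3536) = 0.003278.
Head loss Δh = i · L = 0.003278 × 1300 = 4.262 m.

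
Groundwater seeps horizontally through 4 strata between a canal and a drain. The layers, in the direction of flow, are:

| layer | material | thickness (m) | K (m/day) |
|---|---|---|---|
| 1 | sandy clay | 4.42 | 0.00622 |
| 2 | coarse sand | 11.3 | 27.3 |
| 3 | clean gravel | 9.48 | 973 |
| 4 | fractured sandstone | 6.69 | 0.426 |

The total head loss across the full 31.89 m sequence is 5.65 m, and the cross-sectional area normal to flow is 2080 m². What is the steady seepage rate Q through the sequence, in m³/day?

Flow is perpendicular to layering, so the layers act in series and the equivalent K is the thickness-weighted harmonic mean.
Total thickness L = 4.42 + 11.3 + 9.48 + 6.69 = 31.89 m.
Σ(b_i/K_i) = 4.42/0.00622 + 11.3/27.3 + 9.48/973 + 6.69/0.426 = 726.7 d.
K_eq = L / Σ(b_i/K_i) = 31.89 / 726.7 = 0.04388 m/day.
Q = K_eq · A · (Δh/L) = 0.04388 × 2080 × (5.65/31.89) = 16.17 m³/day.

16.2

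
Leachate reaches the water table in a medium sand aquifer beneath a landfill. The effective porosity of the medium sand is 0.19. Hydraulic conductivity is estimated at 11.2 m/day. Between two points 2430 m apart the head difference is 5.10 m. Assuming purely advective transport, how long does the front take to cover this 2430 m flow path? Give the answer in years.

Hydraulic gradient i = Δh / L = 5.10 / 2430 = 0.002099.
Darcy flux q = K · i = 11.20 × 0.002099 = 0.02351 m/day.
Seepage velocity v = q / n_e = 0.02351 / 0.19 = 0.1237 m/day.
Travel time t = L / v = 2430 / 0.1237 = 19642 days = 53.78 years.

53.8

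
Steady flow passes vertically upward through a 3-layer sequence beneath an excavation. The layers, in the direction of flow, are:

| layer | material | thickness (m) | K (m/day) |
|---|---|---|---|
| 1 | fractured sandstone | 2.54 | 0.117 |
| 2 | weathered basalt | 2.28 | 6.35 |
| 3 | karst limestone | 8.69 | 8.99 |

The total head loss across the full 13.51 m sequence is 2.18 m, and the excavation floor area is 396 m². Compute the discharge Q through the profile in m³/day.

Flow is perpendicular to layering, so the layers act in series and the equivalent K is the thickness-weighted harmonic mean.
Total thickness L = 2.54 + 2.28 + 8.69 = 13.51 m.
Σ(b_i/K_i) = 2.54/0.117 + 2.28/6.35 + 8.69/8.99 = 23.04 d.
K_eq = L / Σ(b_i/K_i) = 13.51 / 23.04 = 0.5865 m/day.
Q = K_eq · A · (Δh/L) = 0.5865 × 396 × (2.18/13.51) = 37.48 m³/day.

37.5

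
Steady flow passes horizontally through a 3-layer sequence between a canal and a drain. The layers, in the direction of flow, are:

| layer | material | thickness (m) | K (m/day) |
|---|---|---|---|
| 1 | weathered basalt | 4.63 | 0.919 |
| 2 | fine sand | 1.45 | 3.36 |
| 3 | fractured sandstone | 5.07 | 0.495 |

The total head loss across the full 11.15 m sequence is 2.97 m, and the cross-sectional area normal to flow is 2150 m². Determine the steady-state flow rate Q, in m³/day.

406

Flow is perpendicular to layering, so the layers act in series and the equivalent K is the thickness-weighted harmonic mean.
Total thickness L = 4.63 + 1.45 + 5.07 = 11.15 m.
Σ(b_i/K_i) = 4.63/0.919 + 1.45/3.36 + 5.07/0.495 = 15.71 d.
K_eq = L / Σ(b_i/K_i) = 11.15 / 15.71 = 0.7096 m/day.
Q = K_eq · A · (Δh/L) = 0.7096 × 2150 × (2.97/11.15) = 406.4 m³/day.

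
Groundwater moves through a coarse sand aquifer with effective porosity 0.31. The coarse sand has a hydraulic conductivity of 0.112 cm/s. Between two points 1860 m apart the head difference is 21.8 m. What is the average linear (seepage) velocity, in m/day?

3.66

Convert K: 0.112 cm/s × 864 = 96.77 m/day.
Hydraulic gradient i = Δh / L = 21.8 / 1860 = 0.01172.
Darcy flux q = K · i = 96.77 × 0.01172 = 1.134 m/day.
Seepage velocity v = q / n_e = 1.134 / 0.31 = 3.659 m/day.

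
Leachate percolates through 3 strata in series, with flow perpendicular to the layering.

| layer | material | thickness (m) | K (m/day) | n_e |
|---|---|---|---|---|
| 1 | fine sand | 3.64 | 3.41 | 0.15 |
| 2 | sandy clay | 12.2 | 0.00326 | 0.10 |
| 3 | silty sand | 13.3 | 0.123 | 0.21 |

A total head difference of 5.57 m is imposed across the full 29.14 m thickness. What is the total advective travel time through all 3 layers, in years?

8.63

With flow normal to the layers, continuity requires the same specific discharge q through every layer.
Σ(b_i/K_i) = 3.64/3.41 + 12.2/0.00326 + 13.3/0.123 = 3852 d.
q = Δh / Σ(b_i/K_i) = 5.57 / 3852 = 0.001446 m/day.
In each layer the seepage velocity is v_i = q/n_i, so the layer transit time is t_i = b_i·n_i / q:
  layer 1 (fine sand): t_1 = 3.64 × 0.15 / 0.001446 = 377.5 d
  layer 2 (sandy clay): t_2 = 12.2 × 0.10 / 0.001446 = 843.6 d
  layer 3 (silty sand): t_3 = 13.3 × 0.21 / 0.001446 = 1931 d
Total t = Σ t_i = 3152 days = 8.631 years.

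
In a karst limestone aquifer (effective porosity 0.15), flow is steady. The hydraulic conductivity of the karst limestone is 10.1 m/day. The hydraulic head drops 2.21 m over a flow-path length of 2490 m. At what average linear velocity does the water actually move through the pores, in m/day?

Hydraulic gradient i = Δh / L = 2.21 / 2490 = 0.0008876.
Darcy flux q = K · i = 10.10 × 0.0008876 = 0.008964 m/day.
Seepage velocity v = q / n_e = 0.008964 / 0.15 = 0.05976 m/day.

0.0598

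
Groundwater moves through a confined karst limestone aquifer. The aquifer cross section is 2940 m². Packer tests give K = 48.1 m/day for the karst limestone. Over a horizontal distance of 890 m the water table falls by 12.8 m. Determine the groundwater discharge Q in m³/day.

2030

Hydraulic gradient i = Δh / L = 12.8 / 890 = 0.01438.
Darcy's law: Q = K · A · i = 48.10 × 2940 × 0.01438 = 2034 m³/day.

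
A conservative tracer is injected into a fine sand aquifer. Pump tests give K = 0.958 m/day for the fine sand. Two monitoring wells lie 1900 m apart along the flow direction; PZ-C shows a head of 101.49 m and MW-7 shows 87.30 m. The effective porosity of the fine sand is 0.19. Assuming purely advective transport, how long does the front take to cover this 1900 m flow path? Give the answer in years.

Hydraulic gradient i = (101.49 − 87.30) / 1900 = 14.19 / 1900 = 0.007468.
Darcy flux q = K · i = 0.9580 × 0.007468 = 0.007155 m/day.
Seepage velocity v = q / n_e = 0.007155 / 0.19 = 0.03766 m/day.
Travel time t = L / v = 1900 / 0.03766 = 50456 days = 138.1 years.

138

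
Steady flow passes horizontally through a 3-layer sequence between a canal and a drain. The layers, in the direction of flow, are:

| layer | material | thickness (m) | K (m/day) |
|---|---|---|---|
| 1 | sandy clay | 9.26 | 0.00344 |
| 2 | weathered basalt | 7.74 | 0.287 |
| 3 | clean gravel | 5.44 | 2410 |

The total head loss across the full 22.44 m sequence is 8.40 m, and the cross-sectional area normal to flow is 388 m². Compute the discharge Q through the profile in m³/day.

Flow is perpendicular to layering, so the layers act in series and the equivalent K is the thickness-weighted harmonic mean.
Total thickness L = 9.26 + 7.74 + 5.44 = 22.44 m.
Σ(b_i/K_i) = 9.26/0.00344 + 7.74/0.287 + 5.44/2410 = 2719 d.
K_eq = L / Σ(b_i/K_i) = 22.44 / 2719 = 0.008254 m/day.
Q = K_eq · A · (Δh/L) = 0.008254 × 388 × (8.40/22.44) = 1.199 m³/day.

1.20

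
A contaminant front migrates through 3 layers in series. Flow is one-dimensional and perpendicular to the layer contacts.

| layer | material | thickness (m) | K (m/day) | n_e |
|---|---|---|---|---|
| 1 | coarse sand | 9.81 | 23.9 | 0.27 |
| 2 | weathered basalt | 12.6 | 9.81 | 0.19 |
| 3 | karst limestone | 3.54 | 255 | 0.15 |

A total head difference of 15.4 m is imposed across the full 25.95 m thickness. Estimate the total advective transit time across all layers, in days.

0.618

With flow normal to the layers, continuity requires the same specific discharge q through every layer.
Σ(b_i/K_i) = 9.81/23.9 + 12.6/9.81 + 3.54/255 = 1.709 d.
q = Δh / Σ(b_i/K_i) = 15.4 / 1.709 = 9.012 m/day.
In each layer the seepage velocity is v_i = q/n_i, so the layer transit time is t_i = b_i·n_i / q:
  layer 1 (coarse sand): t_1 = 9.81 × 0.27 / 9.012 = 0.2939 d
  layer 2 (weathered basalt): t_2 = 12.6 × 0.19 / 9.012 = 0.2656 d
  layer 3 (karst limestone): t_3 = 3.54 × 0.15 / 9.012 = 0.05892 d
Total t = Σ t_i = 0.6184 days.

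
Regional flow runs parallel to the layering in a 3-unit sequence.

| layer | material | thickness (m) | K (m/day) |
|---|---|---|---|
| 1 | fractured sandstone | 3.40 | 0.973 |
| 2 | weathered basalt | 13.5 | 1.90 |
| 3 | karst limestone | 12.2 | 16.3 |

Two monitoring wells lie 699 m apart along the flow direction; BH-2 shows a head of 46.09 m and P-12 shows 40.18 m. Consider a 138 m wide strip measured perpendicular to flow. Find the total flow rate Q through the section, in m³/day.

Flow is parallel to layering, so each bed carries its own Darcy discharge and the transmissivities add.
Σ(K_i·b_i) = 0.973×3.40 + 1.90×13.5 + 16.3×12.2 = 227.8 m²/day.
Hydraulic gradient i = (46.09 − 40.18) / 699 = 5.91 / 699 = 0.008455.
Q = Σ(K_i·b_i) · W · i = 227.8 × 138 × 0.008455 = 265.8 m³/day.

266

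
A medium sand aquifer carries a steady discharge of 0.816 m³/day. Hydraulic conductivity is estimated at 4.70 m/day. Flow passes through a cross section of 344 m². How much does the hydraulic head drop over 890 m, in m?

From Q = K·A·i, i = Q / (K·A) = 0.816 / (4.700 × 344.0) = 0.0005047.
Head loss Δh = i · L = 0.0005047 × 890 = 0.4492 m.

0.449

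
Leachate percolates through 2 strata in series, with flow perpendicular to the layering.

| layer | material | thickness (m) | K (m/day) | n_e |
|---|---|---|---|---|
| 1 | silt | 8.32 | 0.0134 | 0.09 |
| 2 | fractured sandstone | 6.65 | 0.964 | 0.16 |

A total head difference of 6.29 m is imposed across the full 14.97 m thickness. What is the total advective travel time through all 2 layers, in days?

181

With flow normal to the layers, continuity requires the same specific discharge q through every layer.
Σ(b_i/K_i) = 8.32/0.0134 + 6.65/0.964 = 627.8 d.
q = Δh / Σ(b_i/K_i) = 6.29 / 627.8 = 0.01002 m/day.
In each layer the seepage velocity is v_i = q/n_i, so the layer transit time is t_i = b_i·n_i / q:
  layer 1 (silt): t_1 = 8.32 × 0.09 / 0.01002 = 74.74 d
  layer 2 (fractured sandstone): t_2 = 6.65 × 0.16 / 0.01002 = 106.2 d
Total t = Σ t_i = 180.9 days.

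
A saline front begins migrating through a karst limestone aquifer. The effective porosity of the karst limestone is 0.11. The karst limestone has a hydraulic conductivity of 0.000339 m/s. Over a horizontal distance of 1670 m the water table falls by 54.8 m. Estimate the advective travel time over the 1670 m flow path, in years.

Convert K: 0.000339 m/s × 86400 = 29.29 m/day.
Hydraulic gradient i = Δh / L = 54.8 / 1670 = 0.03281.
Darcy flux q = K · i = 29.29 × 0.03281 = 0.9611 m/day.
Seepage velocity v = q / n_e = 0.9611 / 0.11 = 8.737 m/day.
Travel time t = L / v = 1670 / 8.737 = 191.1 days = 0.5233 years.

0.523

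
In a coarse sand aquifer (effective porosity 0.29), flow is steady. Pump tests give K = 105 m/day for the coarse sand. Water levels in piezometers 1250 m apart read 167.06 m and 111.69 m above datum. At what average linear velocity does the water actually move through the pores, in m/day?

Hydraulic gradient i = (167.06 − 111.69) / 1250 = 55.37 / 1250 = 0.04430.
Darcy flux q = K · i = 105.0 × 0.04430 = 4.651 m/day.
Seepage velocity v = q / n_e = 4.651 / 0.29 = 16.04 m/day.

16.0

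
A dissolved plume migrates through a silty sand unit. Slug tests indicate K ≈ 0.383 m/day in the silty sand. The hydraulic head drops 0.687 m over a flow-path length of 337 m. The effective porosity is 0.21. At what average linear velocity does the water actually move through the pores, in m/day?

0.00372

Hydraulic gradient i = Δh / L = 0.687 / 337 = 0.002039.
Darcy flux q = K · i = 0.3830 × 0.002039 = 0.0007808 m/day.
Seepage velocity v = q / n_e = 0.0007808 / 0.21 = 0.003718 m/day.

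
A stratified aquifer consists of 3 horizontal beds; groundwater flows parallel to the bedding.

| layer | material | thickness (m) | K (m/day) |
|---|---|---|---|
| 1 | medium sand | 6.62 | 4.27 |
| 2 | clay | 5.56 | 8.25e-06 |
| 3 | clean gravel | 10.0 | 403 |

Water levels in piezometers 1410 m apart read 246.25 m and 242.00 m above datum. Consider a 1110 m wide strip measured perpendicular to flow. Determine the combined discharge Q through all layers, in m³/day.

13600

Flow is parallel to layering, so each bed carries its own Darcy discharge and the transmissivities add.
Σ(K_i·b_i) = 4.27×6.62 + 8.25e-06×5.56 + 403×10.0 = 4058 m²/day.
Hydraulic gradient i = (246.25 − 242.00) / 1410 = 4.25 / 1410 = 0.003014.
Q = Σ(K_i·b_i) · W · i = 4058 × 1110 × 0.003014 = 13578 m³/day.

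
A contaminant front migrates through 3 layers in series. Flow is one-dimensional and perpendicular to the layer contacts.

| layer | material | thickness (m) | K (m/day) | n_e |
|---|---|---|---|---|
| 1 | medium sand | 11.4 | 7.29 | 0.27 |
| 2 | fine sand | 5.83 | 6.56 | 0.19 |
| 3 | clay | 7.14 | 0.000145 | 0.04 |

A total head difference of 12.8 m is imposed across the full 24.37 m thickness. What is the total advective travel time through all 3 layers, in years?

With flow normal to the layers, continuity requires the same specific discharge q through every layer.
Σ(b_i/K_i) = 11.4/7.29 + 5.83/6.56 + 7.14/0.000145 = 49244 d.
q = Δh / Σ(b_i/K_i) = 12.8 / 49244 = 0.0002599 m/day.
In each layer the seepage velocity is v_i = q/n_i, so the layer transit time is t_i = b_i·n_i / q:
  layer 1 (medium sand): t_1 = 11.4 × 0.27 / 0.0002599 = 11842 d
  layer 2 (fine sand): t_2 = 5.83 × 0.19 / 0.0002599 = 4262 d
  layer 3 (clay): t_3 = 7.14 × 0.04 / 0.0002599 = 1099 d
Total t = Σ t_i = 17202 days = 47.10 years.

47.1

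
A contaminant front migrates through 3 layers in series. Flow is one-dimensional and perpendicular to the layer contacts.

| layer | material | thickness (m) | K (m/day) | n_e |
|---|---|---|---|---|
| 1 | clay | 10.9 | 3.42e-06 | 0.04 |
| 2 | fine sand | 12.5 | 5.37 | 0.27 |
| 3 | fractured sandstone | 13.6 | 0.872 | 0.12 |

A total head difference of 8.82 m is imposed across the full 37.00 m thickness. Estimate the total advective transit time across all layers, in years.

With flow normal to the layers, continuity requires the same specific discharge q through every layer.
Σ(b_i/K_i) = 10.9/3.42e-06 + 12.5/5.37 + 13.6/0.872 = 3.187e+06 d.
q = Δh / Σ(b_i/K_i) = 8.82 / 3.187e+06 = 2.767e-06 m/day.
In each layer the seepage velocity is v_i = q/n_i, so the layer transit time is t_i = b_i·n_i / q:
  layer 1 (clay): t_1 = 10.9 × 0.04 / 2.767e-06 = 1.576e+05 d
  layer 2 (fine sand): t_2 = 12.5 × 0.27 / 2.767e-06 = 1.220e+06 d
  layer 3 (fractured sandstone): t_3 = 13.6 × 0.12 / 2.767e-06 = 5.897e+05 d
Total t = Σ t_i = 1.967e+06 days = 5385 years.

5380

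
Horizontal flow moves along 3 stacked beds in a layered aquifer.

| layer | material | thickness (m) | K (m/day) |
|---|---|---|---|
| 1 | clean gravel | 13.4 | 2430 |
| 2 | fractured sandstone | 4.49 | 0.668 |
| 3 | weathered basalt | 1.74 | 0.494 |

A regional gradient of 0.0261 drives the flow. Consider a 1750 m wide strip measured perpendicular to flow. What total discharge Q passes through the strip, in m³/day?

1.49e+06

Flow is parallel to layering, so each bed carries its own Darcy discharge and the transmissivities add.
Σ(K_i·b_i) = 2430×13.4 + 0.668×4.49 + 0.494×1.74 = 32566 m²/day.
Hydraulic gradient i = 0.0261.
Q = Σ(K_i·b_i) · W · i = 32566 × 1750 × 0.02610 = 1.487e+06 m³/day.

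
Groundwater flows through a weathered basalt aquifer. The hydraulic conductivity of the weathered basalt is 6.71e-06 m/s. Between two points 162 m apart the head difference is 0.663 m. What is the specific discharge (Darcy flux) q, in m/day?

Convert K: 6.71e-06 m/s × 86400 = 0.5797 m/day.
Hydraulic gradient i = Δh / L = 0.663 / 162 = 0.004093.
Specific discharge q = K · i = 0.5797 × 0.004093 = 0.002373 m/day.

0.00237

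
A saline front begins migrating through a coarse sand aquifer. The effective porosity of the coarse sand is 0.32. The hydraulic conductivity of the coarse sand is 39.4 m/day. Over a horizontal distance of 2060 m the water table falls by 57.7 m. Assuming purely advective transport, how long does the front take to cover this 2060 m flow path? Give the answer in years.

Hydraulic gradient i = Δh / L = 57.7 / 2060 = 0.02801.
Darcy flux q = K · i = 39.40 × 0.02801 = 1.104 m/day.
Seepage velocity v = q / n_e = 1.104 / 0.32 = 3.449 m/day.
Travel time t = L / v = 2060 / 3.449 = 597.3 days = 1.635 years.

1.64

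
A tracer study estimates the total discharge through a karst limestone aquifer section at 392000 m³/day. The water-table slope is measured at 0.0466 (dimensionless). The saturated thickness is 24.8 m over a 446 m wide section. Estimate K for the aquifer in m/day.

761

Cross-sectional area A = 446 × 24.8 = 11061 m².
Hydraulic gradient i = 0.0466.
From Q = K·A·i, K = Q / (A·i) = 392000 / (11061 × 0.04660) = 760.5 m/day.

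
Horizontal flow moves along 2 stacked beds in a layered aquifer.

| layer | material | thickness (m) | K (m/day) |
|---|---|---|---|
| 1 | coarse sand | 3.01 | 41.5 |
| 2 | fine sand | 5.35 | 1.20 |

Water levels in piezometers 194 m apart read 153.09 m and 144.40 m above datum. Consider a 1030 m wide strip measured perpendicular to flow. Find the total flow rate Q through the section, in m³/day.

6060

Flow is parallel to layering, so each bed carries its own Darcy discharge and the transmissivities add.
Σ(K_i·b_i) = 41.5×3.01 + 1.20×5.35 = 131.3 m²/day.
Hydraulic gradient i = (153.09 − 144.40) / 194 = 8.69 / 194 = 0.04479.
Q = Σ(K_i·b_i) · W · i = 131.3 × 1030 × 0.04479 = 6059 m³/day.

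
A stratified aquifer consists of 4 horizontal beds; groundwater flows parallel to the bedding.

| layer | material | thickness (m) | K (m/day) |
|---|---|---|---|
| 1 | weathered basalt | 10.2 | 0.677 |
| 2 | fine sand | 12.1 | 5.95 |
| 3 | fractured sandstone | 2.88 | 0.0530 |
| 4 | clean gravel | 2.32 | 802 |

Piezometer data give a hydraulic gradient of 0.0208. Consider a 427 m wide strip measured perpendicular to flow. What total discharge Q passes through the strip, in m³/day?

Flow is parallel to layering, so each bed carries its own Darcy discharge and the transmissivities add.
Σ(K_i·b_i) = 0.677×10.2 + 5.95×12.1 + 0.0530×2.88 + 802×2.32 = 1940 m²/day.
Hydraulic gradient i = 0.0208.
Q = Σ(K_i·b_i) · W · i = 1940 × 427 × 0.02080 = 17228 m³/day.

17200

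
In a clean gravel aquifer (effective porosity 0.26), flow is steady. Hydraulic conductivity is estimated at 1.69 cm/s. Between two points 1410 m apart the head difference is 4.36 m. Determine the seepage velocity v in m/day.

17.4

Convert K: 1.69 cm/s × 864 = 1460 m/day.
Hydraulic gradient i = Δh / L = 4.36 / 1410 = 0.003092.
Darcy flux q = K · i = 1460 × 0.003092 = 4.515 m/day.
Seepage velocity v = q / n_e = 4.515 / 0.26 = 17.37 m/day.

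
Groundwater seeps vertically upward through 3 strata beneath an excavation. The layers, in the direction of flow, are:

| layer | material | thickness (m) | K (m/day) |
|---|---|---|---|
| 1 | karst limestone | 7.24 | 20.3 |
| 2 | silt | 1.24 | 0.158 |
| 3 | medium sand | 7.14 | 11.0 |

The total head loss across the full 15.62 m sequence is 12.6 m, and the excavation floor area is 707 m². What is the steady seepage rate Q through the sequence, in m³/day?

Flow is perpendicular to layering, so the layers act in series and the equivalent K is the thickness-weighted harmonic mean.
Total thickness L = 7.24 + 1.24 + 7.14 = 15.62 m.
Σ(b_i/K_i) = 7.24/20.3 + 1.24/0.158 + 7.14/11.0 = 8.854 d.
K_eq = L / Σ(b_i/K_i) = 15.62 / 8.854 = 1.764 m/day.
Q = K_eq · A · (Δh/L) = 1.764 × 707 × (12.6/15.62) = 1006 m³/day.

1010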